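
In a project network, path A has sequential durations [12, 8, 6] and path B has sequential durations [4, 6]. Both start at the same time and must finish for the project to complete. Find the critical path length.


Path A total = 12 + 8 + 6 = 26
Path B total = 4 + 6 = 10
Critical path = longest path = max(26, 10) = 26

26


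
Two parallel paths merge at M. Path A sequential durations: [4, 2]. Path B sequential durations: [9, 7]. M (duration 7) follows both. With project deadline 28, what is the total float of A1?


Forward pass: ES(A1) = sum of predecessors on chain A = 0
EF = ES + duration = 0 + 4 = 4
Backward pass: LF(M) = deadline = 28; LS(M) = 28 - 7 = 21
LF(A1) = LS(M) - sum(successors on chain A) = 21 - 2 = 19
LS = LF - duration = 19 - 4 = 15
Total float = LS - ES = 15 - 0 = 15

15


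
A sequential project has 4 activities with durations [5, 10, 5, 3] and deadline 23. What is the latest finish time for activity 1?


LF(activity 1) = deadline - sum of successor durations
Successors: activities 2 through 4 with durations [10, 5, 3]
Sum of successor durations = 18
LF = 23 - 18 = 5

5


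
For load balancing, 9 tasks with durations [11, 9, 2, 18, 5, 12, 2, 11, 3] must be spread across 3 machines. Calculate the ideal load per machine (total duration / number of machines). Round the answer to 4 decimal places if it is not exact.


Total processing time = 11 + 9 + 2 + 18 + 5 + 12 + 2 + 11 + 3 = 73
Number of machines = 3
Ideal balanced load = 73 / 3 = 24.3333

24.3333


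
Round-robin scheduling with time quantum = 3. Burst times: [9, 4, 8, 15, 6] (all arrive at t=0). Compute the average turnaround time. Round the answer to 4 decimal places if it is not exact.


Time quantum = 3
Execution trace:
  J1 runs 3 units, time = 3
  J2 runs 3 units, time = 6
  J3 runs 3 units, time = 9
  J4 runs 3 units, time = 12
  J5 runs 3 units, time = 15
  J1 runs 3 units, time = 18
  J2 runs 1 units, time = 19
  J3 runs 3 units, time = 22
  J4 runs 3 units, time = 25
  J5 runs 3 units, time = 28
  J1 runs 3 units, time = 31
  J3 runs 2 units, time = 33
  J4 runs 3 units, time = 36
  J4 runs 3 units, time = 39
  J4 runs 3 units, time = 42
Finish times: [31, 19, 33, 42, 28]
Average turnaround = 153/5 = 30.6

30.6


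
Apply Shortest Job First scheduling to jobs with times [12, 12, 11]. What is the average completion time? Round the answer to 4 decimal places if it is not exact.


SJF order (ascending): [11, 12, 12]
Completion times:
  Job 1: burst=11, C=11
  Job 2: burst=12, C=23
  Job 3: burst=12, C=35
Average completion = 69/3 = 23.0

23.0


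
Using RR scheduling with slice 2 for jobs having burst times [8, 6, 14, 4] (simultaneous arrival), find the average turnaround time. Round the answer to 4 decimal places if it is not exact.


Time quantum = 2
Execution trace:
  J1 runs 2 units, time = 2
  J2 runs 2 units, time = 4
  J3 runs 2 units, time = 6
  J4 runs 2 units, time = 8
  J1 runs 2 units, time = 10
  J2 runs 2 units, time = 12
  J3 runs 2 units, time = 14
  J4 runs 2 units, time = 16
  J1 runs 2 units, time = 18
  J2 runs 2 units, time = 20
  J3 runs 2 units, time = 22
  J1 runs 2 units, time = 24
  J3 runs 2 units, time = 26
  J3 runs 2 units, time = 28
  J3 runs 2 units, time = 30
  J3 runs 2 units, time = 32
Finish times: [24, 20, 32, 16]
Average turnaround = 92/4 = 23.0

23.0


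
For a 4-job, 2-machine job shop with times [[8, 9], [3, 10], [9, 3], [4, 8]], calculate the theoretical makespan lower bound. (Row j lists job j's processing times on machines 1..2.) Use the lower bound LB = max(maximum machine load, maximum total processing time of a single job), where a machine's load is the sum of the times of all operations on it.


Machine loads:
  Machine 1: 8 + 3 + 9 + 4 = 24
  Machine 2: 9 + 10 + 3 + 8 = 30
Max machine load = 30
Job totals:
  Job 1: 17
  Job 2: 13
  Job 3: 12
  Job 4: 12
Max job total = 17
Lower bound = max(30, 17) = 30

30


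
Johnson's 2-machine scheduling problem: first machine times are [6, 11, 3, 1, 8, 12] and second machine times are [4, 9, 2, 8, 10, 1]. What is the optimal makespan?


Apply Johnson's rule:
  Group 1 (a <= b): [(4, 1, 8), (5, 8, 10)]
  Group 2 (a > b): [(2, 11, 9), (1, 6, 4), (3, 3, 2), (6, 12, 1)]
Optimal job order: [4, 5, 2, 1, 3, 6]
Schedule:
  Job 4: M1 done at 1, M2 done at 9
  Job 5: M1 done at 9, M2 done at 19
  Job 2: M1 done at 20, M2 done at 29
  Job 1: M1 done at 26, M2 done at 33
  Job 3: M1 done at 29, M2 done at 35
  Job 6: M1 done at 41, M2 done at 42
Makespan = 42

42


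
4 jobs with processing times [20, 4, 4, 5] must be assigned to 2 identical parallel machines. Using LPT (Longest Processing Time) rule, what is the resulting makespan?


Sort jobs in decreasing order (LPT): [20, 5, 4, 4]
Assign each job to the least loaded machine:
  Machine 1: jobs [20], load = 20
  Machine 2: jobs [5, 4, 4], load = 13
Makespan = max load = 20

20


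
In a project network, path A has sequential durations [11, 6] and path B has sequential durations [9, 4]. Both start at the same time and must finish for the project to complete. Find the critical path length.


Path A total = 11 + 6 = 17
Path B total = 9 + 4 = 13
Critical path = longest path = max(17, 13) = 17

17


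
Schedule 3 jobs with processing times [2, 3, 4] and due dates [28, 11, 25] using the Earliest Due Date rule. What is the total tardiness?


Sort by due date (EDD order): [(3, 11), (4, 25), (2, 28)]
Compute completion times and tardiness:
  Job 1: p=3, d=11, C=3, tardiness=max(0,3-11)=0
  Job 2: p=4, d=25, C=7, tardiness=max(0,7-25)=0
  Job 3: p=2, d=28, C=9, tardiness=max(0,9-28)=0
Total tardiness = 0

0


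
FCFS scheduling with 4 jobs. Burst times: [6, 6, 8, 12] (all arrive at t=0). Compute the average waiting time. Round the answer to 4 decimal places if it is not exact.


FCFS order (as given): [6, 6, 8, 12]
Waiting times:
  Job 1: wait = 0
  Job 2: wait = 6
  Job 3: wait = 12
  Job 4: wait = 20
Sum of waiting times = 38
Average waiting time = 38/4 = 9.5

9.5


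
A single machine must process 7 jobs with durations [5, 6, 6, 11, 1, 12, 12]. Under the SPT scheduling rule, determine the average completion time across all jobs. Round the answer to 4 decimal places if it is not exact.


Sort jobs by processing time (SPT order): [1, 5, 6, 6, 11, 12, 12]
Compute completion times sequentially:
  Job 1: processing = 1, completes at 1
  Job 2: processing = 5, completes at 6
  Job 3: processing = 6, completes at 12
  Job 4: processing = 6, completes at 18
  Job 5: processing = 11, completes at 29
  Job 6: processing = 12, completes at 41
  Job 7: processing = 12, completes at 53
Sum of completion times = 160
Average completion time = 160/7 = 22.8571

22.8571


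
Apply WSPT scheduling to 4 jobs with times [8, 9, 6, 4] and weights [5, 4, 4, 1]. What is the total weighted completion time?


Compute p/w ratios and sort ascending (WSPT): [(6, 4), (8, 5), (9, 4), (4, 1)]
Compute weighted completion times:
  Job (p=6,w=4): C=6, w*C=4*6=24
  Job (p=8,w=5): C=14, w*C=5*14=70
  Job (p=9,w=4): C=23, w*C=4*23=92
  Job (p=4,w=1): C=27, w*C=1*27=27
Total weighted completion time = 213

213


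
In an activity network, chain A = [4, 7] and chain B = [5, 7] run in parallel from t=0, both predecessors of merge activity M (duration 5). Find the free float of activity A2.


ES(A2) = sum of predecessors on chain A = 4
EF(A2) = ES + duration = 4 + 7 = 11
Successor of A2 is M. ES(M) = max(sum(A), sum(B)) = max(11, 12) = 12
Free float = ES(successor) - EF(current) = 12 - 11 = 1

1


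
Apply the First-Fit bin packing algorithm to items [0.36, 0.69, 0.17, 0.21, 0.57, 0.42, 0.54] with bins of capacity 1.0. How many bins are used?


Place items sequentially using First-Fit:
  Item 0.36 -> new Bin 1
  Item 0.69 -> new Bin 2
  Item 0.17 -> Bin 1 (now 0.53)
  Item 0.21 -> Bin 1 (now 0.74)
  Item 0.57 -> new Bin 3
  Item 0.42 -> Bin 3 (now 0.99)
  Item 0.54 -> new Bin 4
Total bins used = 4

4


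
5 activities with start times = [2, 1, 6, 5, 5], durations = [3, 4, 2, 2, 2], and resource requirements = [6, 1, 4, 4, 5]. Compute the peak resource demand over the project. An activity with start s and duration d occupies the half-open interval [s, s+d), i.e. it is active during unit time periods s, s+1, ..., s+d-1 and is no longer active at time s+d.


Each activity i is active on [start_i, start_i + duration_i).
Compute total resource usage per time slot:
  t=0: active resources = [], total = 0
  t=1: active resources = [1], total = 1
  t=2: active resources = [6, 1], total = 7
  t=3: active resources = [6, 1], total = 7
  t=4: active resources = [6, 1], total = 7
  t=5: active resources = [4, 5], total = 9
  t=6: active resources = [4, 4, 5], total = 13
  t=7: active resources = [4], total = 4
Peak resource demand = 13

13


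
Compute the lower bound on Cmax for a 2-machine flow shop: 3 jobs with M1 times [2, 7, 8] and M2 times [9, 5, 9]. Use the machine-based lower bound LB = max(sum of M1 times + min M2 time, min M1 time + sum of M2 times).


LB1 = sum(M1 times) + min(M2 times) = 17 + 5 = 22
LB2 = min(M1 times) + sum(M2 times) = 2 + 23 = 25
Lower bound = max(LB1, LB2) = max(22, 25) = 25

25


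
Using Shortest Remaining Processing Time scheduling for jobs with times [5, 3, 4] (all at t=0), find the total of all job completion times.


Since all jobs arrive at t=0, SRPT equals SPT ordering.
SPT order: [3, 4, 5]
Completion times:
  Job 1: p=3, C=3
  Job 2: p=4, C=7
  Job 3: p=5, C=12
Total completion time = 3 + 7 + 12 = 22

22


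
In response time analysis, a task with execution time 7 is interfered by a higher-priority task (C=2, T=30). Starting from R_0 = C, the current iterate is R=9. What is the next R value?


R_next = C + ceil(R_prev / T_hp) * C_hp
ceil(9 / 30) = ceil(0.3) = 1
Interference = 1 * 2 = 2
R_next = 7 + 2 = 9
R_next = R_prev, so the iteration has converged (response time = 9).

9


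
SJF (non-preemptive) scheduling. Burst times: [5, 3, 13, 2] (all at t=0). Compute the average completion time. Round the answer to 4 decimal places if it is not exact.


SJF order (ascending): [2, 3, 5, 13]
Completion times:
  Job 1: burst=2, C=2
  Job 2: burst=3, C=5
  Job 3: burst=5, C=10
  Job 4: burst=13, C=23
Average completion = 40/4 = 10.0

10.0


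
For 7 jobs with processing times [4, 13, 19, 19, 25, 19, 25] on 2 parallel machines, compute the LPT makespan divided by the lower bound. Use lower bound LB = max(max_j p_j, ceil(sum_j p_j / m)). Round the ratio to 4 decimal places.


LPT order: [25, 25, 19, 19, 19, 13, 4]
Machine loads after assignment: [63, 61]
LPT makespan = 63
Lower bound = max(max_job, ceil(total/2)) = max(25, 62) = 62
Ratio = 63 / 62 = 1.0161

1.0161


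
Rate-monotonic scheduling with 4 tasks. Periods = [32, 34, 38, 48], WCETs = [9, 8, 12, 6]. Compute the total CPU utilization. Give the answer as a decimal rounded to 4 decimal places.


Compute individual utilizations (exact fractions):
  Task 1: C/T = 9/32 (approx. 0.2813)
  Task 2: C/T = 8/34 = 4/17 (approx. 0.2353)
  Task 3: C/T = 12/38 = 6/19 (approx. 0.3158)
  Task 4: C/T = 6/48 = 1/8 (approx. 0.125)
Total utilization U = 9/32 + 4/17 + 6/19 + 1/8 = 9895/10336
Rounded to 4 decimal places: U = 0.9573
RM (Liu & Layland) bound for 4 tasks = 0.756828; compare with U = 9895/10336 (approx. 0.957334)
bound < U <= 1, so the RM sufficient condition is not met (inconclusive; an exact test such as response-time analysis is needed).

0.9573


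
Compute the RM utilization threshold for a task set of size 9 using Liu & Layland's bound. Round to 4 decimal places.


Compute 2^(1/9) = 1.0800597389
Subtract 1: 1.0800597389 - 1 = 0.0800597389
Multiply by n: 9 * 0.0800597389 = 0.7205376501
Round to 4 dp: 0.7205

0.7205


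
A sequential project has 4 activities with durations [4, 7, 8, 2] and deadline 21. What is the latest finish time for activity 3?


LF(activity 3) = deadline - sum of successor durations
Successors: activities 4 through 4 with durations [2]
Sum of successor durations = 2
LF = 21 - 2 = 19

19


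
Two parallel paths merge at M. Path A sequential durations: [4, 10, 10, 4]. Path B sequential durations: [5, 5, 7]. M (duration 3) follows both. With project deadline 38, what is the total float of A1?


Forward pass: ES(A1) = sum of predecessors on chain A = 0
EF = ES + duration = 0 + 4 = 4
Backward pass: LF(M) = deadline = 38; LS(M) = 38 - 3 = 35
LF(A1) = LS(M) - sum(successors on chain A) = 35 - 24 = 11
LS = LF - duration = 11 - 4 = 7
Total float = LS - ES = 7 - 0 = 7

7


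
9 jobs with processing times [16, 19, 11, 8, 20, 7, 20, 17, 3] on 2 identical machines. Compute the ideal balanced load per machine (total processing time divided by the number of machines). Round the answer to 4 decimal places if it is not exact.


Total processing time = 16 + 19 + 11 + 8 + 20 + 7 + 20 + 17 + 3 = 121
Number of machines = 2
Ideal balanced load = 121 / 2 = 60.5

60.5


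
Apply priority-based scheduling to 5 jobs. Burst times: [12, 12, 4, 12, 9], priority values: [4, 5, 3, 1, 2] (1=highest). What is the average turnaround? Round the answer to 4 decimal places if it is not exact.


Sort by priority (ascending = highest first):
Order: [(1, 12), (2, 9), (3, 4), (4, 12), (5, 12)]
Completion times:
  Priority 1, burst=12, C=12
  Priority 2, burst=9, C=21
  Priority 3, burst=4, C=25
  Priority 4, burst=12, C=37
  Priority 5, burst=12, C=49
Average turnaround = 144/5 = 28.8

28.8


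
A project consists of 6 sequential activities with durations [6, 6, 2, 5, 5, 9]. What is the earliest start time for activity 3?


Activity 3 starts after activities 1 through 2 complete.
Predecessor durations: [6, 6]
ES = 6 + 6 = 12

12


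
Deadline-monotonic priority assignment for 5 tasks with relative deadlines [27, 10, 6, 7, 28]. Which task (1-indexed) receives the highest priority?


Sort tasks by relative deadline (ascending):
  Task 3: deadline = 6
  Task 4: deadline = 7
  Task 2: deadline = 10
  Task 1: deadline = 27
  Task 5: deadline = 28
Priority order (highest first): [3, 4, 2, 1, 5]
Highest priority task = 3

3


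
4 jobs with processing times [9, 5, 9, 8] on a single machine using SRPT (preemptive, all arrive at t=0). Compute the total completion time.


Since all jobs arrive at t=0, SRPT equals SPT ordering.
SPT order: [5, 8, 9, 9]
Completion times:
  Job 1: p=5, C=5
  Job 2: p=8, C=13
  Job 3: p=9, C=22
  Job 4: p=9, C=31
Total completion time = 5 + 13 + 22 + 31 = 71

71


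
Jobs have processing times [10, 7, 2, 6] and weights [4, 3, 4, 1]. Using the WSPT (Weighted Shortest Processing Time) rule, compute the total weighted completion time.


Compute p/w ratios and sort ascending (WSPT): [(2, 4), (7, 3), (10, 4), (6, 1)]
Compute weighted completion times:
  Job (p=2,w=4): C=2, w*C=4*2=8
  Job (p=7,w=3): C=9, w*C=3*9=27
  Job (p=10,w=4): C=19, w*C=4*19=76
  Job (p=6,w=1): C=25, w*C=1*25=25
Total weighted completion time = 136

136


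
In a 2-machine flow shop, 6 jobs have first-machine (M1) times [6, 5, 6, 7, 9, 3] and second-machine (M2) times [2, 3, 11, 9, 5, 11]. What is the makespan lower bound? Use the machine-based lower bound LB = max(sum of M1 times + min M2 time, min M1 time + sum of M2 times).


LB1 = sum(M1 times) + min(M2 times) = 36 + 2 = 38
LB2 = min(M1 times) + sum(M2 times) = 3 + 41 = 44
Lower bound = max(LB1, LB2) = max(38, 44) = 44

44


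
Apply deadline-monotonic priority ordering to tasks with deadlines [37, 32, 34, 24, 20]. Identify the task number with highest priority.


Sort tasks by relative deadline (ascending):
  Task 5: deadline = 20
  Task 4: deadline = 24
  Task 2: deadline = 32
  Task 3: deadline = 34
  Task 1: deadline = 37
Priority order (highest first): [5, 4, 2, 3, 1]
Highest priority task = 5

5


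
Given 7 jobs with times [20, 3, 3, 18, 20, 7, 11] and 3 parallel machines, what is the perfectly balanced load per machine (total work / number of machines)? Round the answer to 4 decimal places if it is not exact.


Total processing time = 20 + 3 + 3 + 18 + 20 + 7 + 11 = 82
Number of machines = 3
Ideal balanced load = 82 / 3 = 27.3333

27.3333


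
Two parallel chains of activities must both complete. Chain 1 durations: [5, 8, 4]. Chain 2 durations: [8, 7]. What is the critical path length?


Path A total = 5 + 8 + 4 = 17
Path B total = 8 + 7 = 15
Critical path = longest path = max(17, 15) = 17

17


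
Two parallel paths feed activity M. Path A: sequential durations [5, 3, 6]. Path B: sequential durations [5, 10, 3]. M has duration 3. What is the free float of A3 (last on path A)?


ES(A3) = sum of predecessors on chain A = 8
EF(A3) = ES + duration = 8 + 6 = 14
Successor of A3 is M. ES(M) = max(sum(A), sum(B)) = max(14, 18) = 18
Free float = ES(successor) - EF(current) = 18 - 14 = 4

4


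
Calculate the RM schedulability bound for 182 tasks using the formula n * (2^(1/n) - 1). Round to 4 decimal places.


Compute 2^(1/182) = 1.0038157625
Subtract 1: 1.0038157625 - 1 = 0.0038157625
Multiply by n: 182 * 0.0038157625 = 0.6944687750
Round to 4 dp: 0.6945

0.6945


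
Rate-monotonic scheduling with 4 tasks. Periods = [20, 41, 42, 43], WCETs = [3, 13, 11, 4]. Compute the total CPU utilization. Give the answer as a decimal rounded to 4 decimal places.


Compute individual utilizations (exact fractions):
  Task 1: C/T = 3/20 (approx. 0.15)
  Task 2: C/T = 13/41 (approx. 0.3171)
  Task 3: C/T = 11/42 (approx. 0.2619)
  Task 4: C/T = 4/43 (approx. 0.093)
Total utilization U = 3/20 + 13/41 + 11/42 + 4/43 = 608659/740460
Rounded to 4 decimal places: U = 0.8220
RM (Liu & Layland) bound for 4 tasks = 0.756828; compare with U = 608659/740460 (approx. 0.822001)
bound < U <= 1, so the RM sufficient condition is not met (inconclusive; an exact test such as response-time analysis is needed).

0.8220


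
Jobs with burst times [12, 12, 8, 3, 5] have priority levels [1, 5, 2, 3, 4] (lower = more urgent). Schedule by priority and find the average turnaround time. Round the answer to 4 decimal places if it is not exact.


Sort by priority (ascending = highest first):
Order: [(1, 12), (2, 8), (3, 3), (4, 5), (5, 12)]
Completion times:
  Priority 1, burst=12, C=12
  Priority 2, burst=8, C=20
  Priority 3, burst=3, C=23
  Priority 4, burst=5, C=28
  Priority 5, burst=12, C=40
Average turnaround = 123/5 = 24.6

24.6


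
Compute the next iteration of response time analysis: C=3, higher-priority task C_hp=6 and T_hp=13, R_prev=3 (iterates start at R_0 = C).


R_next = C + ceil(R_prev / T_hp) * C_hp
ceil(3 / 13) = ceil(0.2308) = 1
Interference = 1 * 6 = 6
R_next = 3 + 6 = 9

9


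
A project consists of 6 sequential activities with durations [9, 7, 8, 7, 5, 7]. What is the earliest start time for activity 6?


Activity 6 starts after activities 1 through 5 complete.
Predecessor durations: [9, 7, 8, 7, 5]
ES = 9 + 7 + 8 + 7 + 5 = 36

36


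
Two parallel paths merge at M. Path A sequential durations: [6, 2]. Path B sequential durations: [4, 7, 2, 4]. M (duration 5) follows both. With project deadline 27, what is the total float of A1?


Forward pass: ES(A1) = sum of predecessors on chain A = 0
EF = ES + duration = 0 + 6 = 6
Backward pass: LF(M) = deadline = 27; LS(M) = 27 - 5 = 22
LF(A1) = LS(M) - sum(successors on chain A) = 22 - 2 = 20
LS = LF - duration = 20 - 6 = 14
Total float = LS - ES = 14 - 0 = 14

14


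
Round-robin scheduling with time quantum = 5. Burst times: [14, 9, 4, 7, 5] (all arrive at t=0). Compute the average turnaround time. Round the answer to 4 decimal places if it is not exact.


Time quantum = 5
Execution trace:
  J1 runs 5 units, time = 5
  J2 runs 5 units, time = 10
  J3 runs 4 units, time = 14
  J4 runs 5 units, time = 19
  J5 runs 5 units, time = 24
  J1 runs 5 units, time = 29
  J2 runs 4 units, time = 33
  J4 runs 2 units, time = 35
  J1 runs 4 units, time = 39
Finish times: [39, 33, 14, 35, 24]
Average turnaround = 145/5 = 29.0

29.0


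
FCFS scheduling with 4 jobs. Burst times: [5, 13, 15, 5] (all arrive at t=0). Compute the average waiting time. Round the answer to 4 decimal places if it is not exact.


FCFS order (as given): [5, 13, 15, 5]
Waiting times:
  Job 1: wait = 0
  Job 2: wait = 5
  Job 3: wait = 18
  Job 4: wait = 33
Sum of waiting times = 56
Average waiting time = 56/4 = 14.0

14.0


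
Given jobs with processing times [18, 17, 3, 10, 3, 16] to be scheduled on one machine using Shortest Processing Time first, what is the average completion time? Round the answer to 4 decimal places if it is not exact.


Sort jobs by processing time (SPT order): [3, 3, 10, 16, 17, 18]
Compute completion times sequentially:
  Job 1: processing = 3, completes at 3
  Job 2: processing = 3, completes at 6
  Job 3: processing = 10, completes at 16
  Job 4: processing = 16, completes at 32
  Job 5: processing = 17, completes at 49
  Job 6: processing = 18, completes at 67
Sum of completion times = 173
Average completion time = 173/6 = 28.8333

28.8333


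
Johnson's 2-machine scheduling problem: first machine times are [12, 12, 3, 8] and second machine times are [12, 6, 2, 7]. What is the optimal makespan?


Apply Johnson's rule:
  Group 1 (a <= b): [(1, 12, 12)]
  Group 2 (a > b): [(4, 8, 7), (2, 12, 6), (3, 3, 2)]
Optimal job order: [1, 4, 2, 3]
Schedule:
  Job 1: M1 done at 12, M2 done at 24
  Job 4: M1 done at 20, M2 done at 31
  Job 2: M1 done at 32, M2 done at 38
  Job 3: M1 done at 35, M2 done at 40
Makespan = 40

40


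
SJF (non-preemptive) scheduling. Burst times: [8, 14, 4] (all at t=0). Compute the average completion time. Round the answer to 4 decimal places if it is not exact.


SJF order (ascending): [4, 8, 14]
Completion times:
  Job 1: burst=4, C=4
  Job 2: burst=8, C=12
  Job 3: burst=14, C=26
Average completion = 42/3 = 14.0

14.0


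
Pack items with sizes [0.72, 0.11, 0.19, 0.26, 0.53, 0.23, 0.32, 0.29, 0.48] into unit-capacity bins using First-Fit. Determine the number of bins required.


Place items sequentially using First-Fit:
  Item 0.72 -> new Bin 1
  Item 0.11 -> Bin 1 (now 0.83)
  Item 0.19 -> new Bin 2
  Item 0.26 -> Bin 2 (now 0.45)
  Item 0.53 -> Bin 2 (now 0.98)
  Item 0.23 -> new Bin 3
  Item 0.32 -> Bin 3 (now 0.55)
  Item 0.29 -> Bin 3 (now 0.84)
  Item 0.48 -> new Bin 4
Total bins used = 4

4


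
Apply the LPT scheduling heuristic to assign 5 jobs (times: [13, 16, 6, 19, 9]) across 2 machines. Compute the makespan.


Sort jobs in decreasing order (LPT): [19, 16, 13, 9, 6]
Assign each job to the least loaded machine:
  Machine 1: jobs [19, 9, 6], load = 34
  Machine 2: jobs [16, 13], load = 29
Makespan = max load = 34

34


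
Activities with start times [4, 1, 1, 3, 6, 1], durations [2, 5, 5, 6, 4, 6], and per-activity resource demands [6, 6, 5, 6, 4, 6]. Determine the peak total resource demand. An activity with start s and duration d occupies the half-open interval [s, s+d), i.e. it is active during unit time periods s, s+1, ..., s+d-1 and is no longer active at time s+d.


Each activity i is active on [start_i, start_i + duration_i).
Compute total resource usage per time slot:
  t=0: active resources = [], total = 0
  t=1: active resources = [6, 5, 6], total = 17
  t=2: active resources = [6, 5, 6], total = 17
  t=3: active resources = [6, 5, 6, 6], total = 23
  t=4: active resources = [6, 6, 5, 6, 6], total = 29
  t=5: active resources = [6, 6, 5, 6, 6], total = 29
  t=6: active resources = [6, 4, 6], total = 16
  t=7: active resources = [6, 4], total = 10
  t=8: active resources = [6, 4], total = 10
  t=9: active resources = [4], total = 4
Peak resource demand = 29

29


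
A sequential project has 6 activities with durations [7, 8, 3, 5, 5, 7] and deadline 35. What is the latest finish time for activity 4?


LF(activity 4) = deadline - sum of successor durations
Successors: activities 5 through 6 with durations [5, 7]
Sum of successor durations = 12
LF = 35 - 12 = 23

23


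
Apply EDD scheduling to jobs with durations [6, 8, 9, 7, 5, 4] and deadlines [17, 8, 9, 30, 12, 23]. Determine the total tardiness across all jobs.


Sort by due date (EDD order): [(8, 8), (9, 9), (5, 12), (6, 17), (4, 23), (7, 30)]
Compute completion times and tardiness:
  Job 1: p=8, d=8, C=8, tardiness=max(0,8-8)=0
  Job 2: p=9, d=9, C=17, tardiness=max(0,17-9)=8
  Job 3: p=5, d=12, C=22, tardiness=max(0,22-12)=10
  Job 4: p=6, d=17, C=28, tardiness=max(0,28-17)=11
  Job 5: p=4, d=23, C=32, tardiness=max(0,32-23)=9
  Job 6: p=7, d=30, C=39, tardiness=max(0,39-30)=9
Total tardiness = 47

47


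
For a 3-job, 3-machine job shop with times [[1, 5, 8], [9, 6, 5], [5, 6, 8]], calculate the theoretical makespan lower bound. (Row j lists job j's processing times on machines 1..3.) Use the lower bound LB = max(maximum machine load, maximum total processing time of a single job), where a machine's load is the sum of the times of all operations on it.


Machine loads:
  Machine 1: 1 + 9 + 5 = 15
  Machine 2: 5 + 6 + 6 = 17
  Machine 3: 8 + 5 + 8 = 21
Max machine load = 21
Job totals:
  Job 1: 14
  Job 2: 20
  Job 3: 19
Max job total = 20
Lower bound = max(21, 20) = 21

21


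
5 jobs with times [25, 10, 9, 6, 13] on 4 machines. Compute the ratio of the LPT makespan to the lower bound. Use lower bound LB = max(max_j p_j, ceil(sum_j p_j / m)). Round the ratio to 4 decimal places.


LPT order: [25, 13, 10, 9, 6]
Machine loads after assignment: [25, 13, 10, 15]
LPT makespan = 25
Lower bound = max(max_job, ceil(total/4)) = max(25, 16) = 25
Ratio = 25 / 25 = 1.0

1.0


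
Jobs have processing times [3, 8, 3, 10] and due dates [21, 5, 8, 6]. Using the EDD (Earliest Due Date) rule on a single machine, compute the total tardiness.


Sort by due date (EDD order): [(8, 5), (10, 6), (3, 8), (3, 21)]
Compute completion times and tardiness:
  Job 1: p=8, d=5, C=8, tardiness=max(0,8-5)=3
  Job 2: p=10, d=6, C=18, tardiness=max(0,18-6)=12
  Job 3: p=3, d=8, C=21, tardiness=max(0,21-8)=13
  Job 4: p=3, d=21, C=24, tardiness=max(0,24-21)=3
Total tardiness = 31

31


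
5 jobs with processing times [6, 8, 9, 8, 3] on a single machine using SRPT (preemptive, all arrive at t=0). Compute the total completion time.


Since all jobs arrive at t=0, SRPT equals SPT ordering.
SPT order: [3, 6, 8, 8, 9]
Completion times:
  Job 1: p=3, C=3
  Job 2: p=6, C=9
  Job 3: p=8, C=17
  Job 4: p=8, C=25
  Job 5: p=9, C=34
Total completion time = 3 + 9 + 17 + 25 + 34 = 88

88


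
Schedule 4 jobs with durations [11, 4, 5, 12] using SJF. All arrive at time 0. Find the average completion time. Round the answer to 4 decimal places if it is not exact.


SJF order (ascending): [4, 5, 11, 12]
Completion times:
  Job 1: burst=4, C=4
  Job 2: burst=5, C=9
  Job 3: burst=11, C=20
  Job 4: burst=12, C=32
Average completion = 65/4 = 16.25

16.25


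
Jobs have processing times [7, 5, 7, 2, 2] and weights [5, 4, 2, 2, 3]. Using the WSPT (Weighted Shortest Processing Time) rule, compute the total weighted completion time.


Compute p/w ratios and sort ascending (WSPT): [(2, 3), (2, 2), (5, 4), (7, 5), (7, 2)]
Compute weighted completion times:
  Job (p=2,w=3): C=2, w*C=3*2=6
  Job (p=2,w=2): C=4, w*C=2*4=8
  Job (p=5,w=4): C=9, w*C=4*9=36
  Job (p=7,w=5): C=16, w*C=5*16=80
  Job (p=7,w=2): C=23, w*C=2*23=46
Total weighted completion time = 176

176


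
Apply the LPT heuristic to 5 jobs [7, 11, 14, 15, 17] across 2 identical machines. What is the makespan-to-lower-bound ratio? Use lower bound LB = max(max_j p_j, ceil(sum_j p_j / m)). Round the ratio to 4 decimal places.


LPT order: [17, 15, 14, 11, 7]
Machine loads after assignment: [35, 29]
LPT makespan = 35
Lower bound = max(max_job, ceil(total/2)) = max(17, 32) = 32
Ratio = 35 / 32 = 1.0938

1.0938


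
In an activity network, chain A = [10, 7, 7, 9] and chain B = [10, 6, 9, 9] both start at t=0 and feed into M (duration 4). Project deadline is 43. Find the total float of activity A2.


Forward pass: ES(A2) = sum of predecessors on chain A = 10
EF = ES + duration = 10 + 7 = 17
Backward pass: LF(M) = deadline = 43; LS(M) = 43 - 4 = 39
LF(A2) = LS(M) - sum(successors on chain A) = 39 - 16 = 23
LS = LF - duration = 23 - 7 = 16
Total float = LS - ES = 16 - 10 = 6

6


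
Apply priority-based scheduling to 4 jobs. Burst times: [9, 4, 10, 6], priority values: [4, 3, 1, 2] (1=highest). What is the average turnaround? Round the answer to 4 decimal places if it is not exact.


Sort by priority (ascending = highest first):
Order: [(1, 10), (2, 6), (3, 4), (4, 9)]
Completion times:
  Priority 1, burst=10, C=10
  Priority 2, burst=6, C=16
  Priority 3, burst=4, C=20
  Priority 4, burst=9, C=29
Average turnaround = 75/4 = 18.75

18.75


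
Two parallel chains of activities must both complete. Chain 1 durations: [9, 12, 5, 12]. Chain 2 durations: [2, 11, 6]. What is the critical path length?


Path A total = 9 + 12 + 5 + 12 = 38
Path B total = 2 + 11 + 6 = 19
Critical path = longest path = max(38, 19) = 38

38


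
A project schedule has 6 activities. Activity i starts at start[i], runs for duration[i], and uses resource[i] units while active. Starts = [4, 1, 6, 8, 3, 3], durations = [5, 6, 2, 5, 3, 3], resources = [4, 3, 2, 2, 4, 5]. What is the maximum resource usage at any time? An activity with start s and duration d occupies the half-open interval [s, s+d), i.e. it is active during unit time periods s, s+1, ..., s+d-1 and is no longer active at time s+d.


Each activity i is active on [start_i, start_i + duration_i).
Compute total resource usage per time slot:
  t=0: active resources = [], total = 0
  t=1: active resources = [3], total = 3
  t=2: active resources = [3], total = 3
  t=3: active resources = [3, 4, 5], total = 12
  t=4: active resources = [4, 3, 4, 5], total = 16
  t=5: active resources = [4, 3, 4, 5], total = 16
  t=6: active resources = [4, 3, 2], total = 9
  t=7: active resources = [4, 2], total = 6
  t=8: active resources = [4, 2], total = 6
  t=9: active resources = [2], total = 2
  t=10: active resources = [2], total = 2
  t=11: active resources = [2], total = 2
  t=12: active resources = [2], total = 2
Peak resource demand = 16

16


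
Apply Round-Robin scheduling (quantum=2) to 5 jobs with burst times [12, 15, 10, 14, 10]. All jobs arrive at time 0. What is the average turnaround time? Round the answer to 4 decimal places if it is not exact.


Time quantum = 2
Execution trace:
  J1 runs 2 units, time = 2
  J2 runs 2 units, time = 4
  J3 runs 2 units, time = 6
  J4 runs 2 units, time = 8
  J5 runs 2 units, time = 10
  J1 runs 2 units, time = 12
  J2 runs 2 units, time = 14
  J3 runs 2 units, time = 16
  J4 runs 2 units, time = 18
  J5 runs 2 units, time = 20
  J1 runs 2 units, time = 22
  J2 runs 2 units, time = 24
  J3 runs 2 units, time = 26
  J4 runs 2 units, time = 28
  J5 runs 2 units, time = 30
  J1 runs 2 units, time = 32
  J2 runs 2 units, time = 34
  J3 runs 2 units, time = 36
  J4 runs 2 units, time = 38
  J5 runs 2 units, time = 40
  J1 runs 2 units, time = 42
  J2 runs 2 units, time = 44
  J3 runs 2 units, time = 46
  J4 runs 2 units, time = 48
  J5 runs 2 units, time = 50
  J1 runs 2 units, time = 52
  J2 runs 2 units, time = 54
  J4 runs 2 units, time = 56
  J2 runs 2 units, time = 58
  J4 runs 2 units, time = 60
  J2 runs 1 units, time = 61
Finish times: [52, 61, 46, 60, 50]
Average turnaround = 269/5 = 53.8

53.8


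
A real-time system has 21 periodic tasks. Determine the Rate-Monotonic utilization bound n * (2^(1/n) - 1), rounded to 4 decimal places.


Compute 2^(1/21) = 1.0335577830
Subtract 1: 1.0335577830 - 1 = 0.0335577830
Multiply by n: 21 * 0.0335577830 = 0.7047134430
Round to 4 dp: 0.7047

0.7047


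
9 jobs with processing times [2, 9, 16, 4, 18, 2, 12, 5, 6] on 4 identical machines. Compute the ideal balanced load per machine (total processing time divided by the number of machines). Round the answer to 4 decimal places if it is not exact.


Total processing time = 2 + 9 + 16 + 4 + 18 + 2 + 12 + 5 + 6 = 74
Number of machines = 4
Ideal balanced load = 74 / 4 = 18.5

18.5


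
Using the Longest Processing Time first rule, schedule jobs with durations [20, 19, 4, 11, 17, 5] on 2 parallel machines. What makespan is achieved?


Sort jobs in decreasing order (LPT): [20, 19, 17, 11, 5, 4]
Assign each job to the least loaded machine:
  Machine 1: jobs [20, 11, 5, 4], load = 40
  Machine 2: jobs [19, 17], load = 36
Makespan = max load = 40

40


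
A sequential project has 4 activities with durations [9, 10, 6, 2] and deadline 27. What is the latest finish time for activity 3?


LF(activity 3) = deadline - sum of successor durations
Successors: activities 4 through 4 with durations [2]
Sum of successor durations = 2
LF = 27 - 2 = 25

25


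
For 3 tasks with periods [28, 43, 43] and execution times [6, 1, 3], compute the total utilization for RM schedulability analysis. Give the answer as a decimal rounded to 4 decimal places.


Compute individual utilizations (exact fractions):
  Task 1: C/T = 6/28 = 3/14 (approx. 0.2143)
  Task 2: C/T = 1/43 (approx. 0.0233)
  Task 3: C/T = 3/43 (approx. 0.0698)
Total utilization U = 3/14 + 1/43 + 3/43 = 185/602
Rounded to 4 decimal places: U = 0.3073
RM (Liu & Layland) bound for 3 tasks = 0.779763; compare with U = 185/602 (approx. 0.307309)
U <= bound, so schedulable by RM sufficient condition.

0.3073


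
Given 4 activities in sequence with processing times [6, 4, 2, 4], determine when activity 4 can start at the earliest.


Activity 4 starts after activities 1 through 3 complete.
Predecessor durations: [6, 4, 2]
ES = 6 + 4 + 2 = 12

12


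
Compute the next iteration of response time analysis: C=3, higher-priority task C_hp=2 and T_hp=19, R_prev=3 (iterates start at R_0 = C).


R_next = C + ceil(R_prev / T_hp) * C_hp
ceil(3 / 19) = ceil(0.1579) = 1
Interference = 1 * 2 = 2
R_next = 3 + 2 = 5

5


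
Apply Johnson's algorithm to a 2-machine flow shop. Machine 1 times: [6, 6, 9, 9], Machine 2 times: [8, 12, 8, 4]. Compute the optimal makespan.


Apply Johnson's rule:
  Group 1 (a <= b): [(1, 6, 8), (2, 6, 12)]
  Group 2 (a > b): [(3, 9, 8), (4, 9, 4)]
Optimal job order: [1, 2, 3, 4]
Schedule:
  Job 1: M1 done at 6, M2 done at 14
  Job 2: M1 done at 12, M2 done at 26
  Job 3: M1 done at 21, M2 done at 34
  Job 4: M1 done at 30, M2 done at 38
Makespan = 38

38


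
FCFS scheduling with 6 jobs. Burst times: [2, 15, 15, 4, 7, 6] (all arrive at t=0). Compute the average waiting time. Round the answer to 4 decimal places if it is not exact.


FCFS order (as given): [2, 15, 15, 4, 7, 6]
Waiting times:
  Job 1: wait = 0
  Job 2: wait = 2
  Job 3: wait = 17
  Job 4: wait = 32
  Job 5: wait = 36
  Job 6: wait = 43
Sum of waiting times = 130
Average waiting time = 130/6 = 21.6667

21.6667


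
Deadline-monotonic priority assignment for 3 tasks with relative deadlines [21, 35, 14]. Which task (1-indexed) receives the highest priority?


Sort tasks by relative deadline (ascending):
  Task 3: deadline = 14
  Task 1: deadline = 21
  Task 2: deadline = 35
Priority order (highest first): [3, 1, 2]
Highest priority task = 3

3


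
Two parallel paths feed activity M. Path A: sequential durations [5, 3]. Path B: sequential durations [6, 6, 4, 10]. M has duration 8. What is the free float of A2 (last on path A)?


ES(A2) = sum of predecessors on chain A = 5
EF(A2) = ES + duration = 5 + 3 = 8
Successor of A2 is M. ES(M) = max(sum(A), sum(B)) = max(8, 26) = 26
Free float = ES(successor) - EF(current) = 26 - 8 = 18

18


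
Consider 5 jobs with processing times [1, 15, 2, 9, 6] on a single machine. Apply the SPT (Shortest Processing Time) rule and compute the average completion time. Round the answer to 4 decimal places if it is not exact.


Sort jobs by processing time (SPT order): [1, 2, 6, 9, 15]
Compute completion times sequentially:
  Job 1: processing = 1, completes at 1
  Job 2: processing = 2, completes at 3
  Job 3: processing = 6, completes at 9
  Job 4: processing = 9, completes at 18
  Job 5: processing = 15, completes at 33
Sum of completion times = 64
Average completion time = 64/5 = 12.8

12.8


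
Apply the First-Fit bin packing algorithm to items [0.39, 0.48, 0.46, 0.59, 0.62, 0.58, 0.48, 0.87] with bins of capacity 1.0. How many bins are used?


Place items sequentially using First-Fit:
  Item 0.39 -> new Bin 1
  Item 0.48 -> Bin 1 (now 0.87)
  Item 0.46 -> new Bin 2
  Item 0.59 -> new Bin 3
  Item 0.62 -> new Bin 4
  Item 0.58 -> new Bin 5
  Item 0.48 -> Bin 2 (now 0.94)
  Item 0.87 -> new Bin 6
Total bins used = 6

6


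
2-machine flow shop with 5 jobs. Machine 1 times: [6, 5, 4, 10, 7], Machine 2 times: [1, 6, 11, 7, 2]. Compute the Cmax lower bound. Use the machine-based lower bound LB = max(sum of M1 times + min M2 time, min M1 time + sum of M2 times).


LB1 = sum(M1 times) + min(M2 times) = 32 + 1 = 33
LB2 = min(M1 times) + sum(M2 times) = 4 + 27 = 31
Lower bound = max(LB1, LB2) = max(33, 31) = 33

33


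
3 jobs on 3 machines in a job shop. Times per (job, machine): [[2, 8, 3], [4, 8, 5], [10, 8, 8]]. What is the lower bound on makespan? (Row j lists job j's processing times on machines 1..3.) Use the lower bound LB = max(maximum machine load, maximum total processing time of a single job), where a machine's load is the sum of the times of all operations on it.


Machine loads:
  Machine 1: 2 + 4 + 10 = 16
  Machine 2: 8 + 8 + 8 = 24
  Machine 3: 3 + 5 + 8 = 16
Max machine load = 24
Job totals:
  Job 1: 13
  Job 2: 17
  Job 3: 26
Max job total = 26
Lower bound = max(24, 26) = 26

26


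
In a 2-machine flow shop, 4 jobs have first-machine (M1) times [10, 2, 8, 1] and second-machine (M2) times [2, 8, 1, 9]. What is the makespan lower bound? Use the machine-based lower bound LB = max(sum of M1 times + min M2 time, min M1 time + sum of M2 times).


LB1 = sum(M1 times) + min(M2 times) = 21 + 1 = 22
LB2 = min(M1 times) + sum(M2 times) = 1 + 20 = 21
Lower bound = max(LB1, LB2) = max(22, 21) = 22

22


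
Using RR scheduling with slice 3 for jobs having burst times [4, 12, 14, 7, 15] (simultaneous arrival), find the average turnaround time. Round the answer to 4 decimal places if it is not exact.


Time quantum = 3
Execution trace:
  J1 runs 3 units, time = 3
  J2 runs 3 units, time = 6
  J3 runs 3 units, time = 9
  J4 runs 3 units, time = 12
  J5 runs 3 units, time = 15
  J1 runs 1 units, time = 16
  J2 runs 3 units, time = 19
  J3 runs 3 units, time = 22
  J4 runs 3 units, time = 25
  J5 runs 3 units, time = 28
  J2 runs 3 units, time = 31
  J3 runs 3 units, time = 34
  J4 runs 1 units, time = 35
  J5 runs 3 units, time = 38
  J2 runs 3 units, time = 41
  J3 runs 3 units, time = 44
  J5 runs 3 units, time = 47
  J3 runs 2 units, time = 49
  J5 runs 3 units, time = 52
Finish times: [16, 41, 49, 35, 52]
Average turnaround = 193/5 = 38.6

38.6


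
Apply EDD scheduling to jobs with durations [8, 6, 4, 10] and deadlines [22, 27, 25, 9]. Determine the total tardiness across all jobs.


Sort by due date (EDD order): [(10, 9), (8, 22), (4, 25), (6, 27)]
Compute completion times and tardiness:
  Job 1: p=10, d=9, C=10, tardiness=max(0,10-9)=1
  Job 2: p=8, d=22, C=18, tardiness=max(0,18-22)=0
  Job 3: p=4, d=25, C=22, tardiness=max(0,22-25)=0
  Job 4: p=6, d=27, C=28, tardiness=max(0,28-27)=1
Total tardiness = 2

2


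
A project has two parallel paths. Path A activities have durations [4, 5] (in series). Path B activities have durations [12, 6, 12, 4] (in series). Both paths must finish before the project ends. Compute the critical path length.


Path A total = 4 + 5 = 9
Path B total = 12 + 6 + 12 + 4 = 34
Critical path = longest path = max(9, 34) = 34

34


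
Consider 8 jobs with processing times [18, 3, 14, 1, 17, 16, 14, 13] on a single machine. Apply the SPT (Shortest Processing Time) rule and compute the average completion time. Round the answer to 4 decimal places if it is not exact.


Sort jobs by processing time (SPT order): [1, 3, 13, 14, 14, 16, 17, 18]
Compute completion times sequentially:
  Job 1: processing = 1, completes at 1
  Job 2: processing = 3, completes at 4
  Job 3: processing = 13, completes at 17
  Job 4: processing = 14, completes at 31
  Job 5: processing = 14, completes at 45
  Job 6: processing = 16, completes at 61
  Job 7: processing = 17, completes at 78
  Job 8: processing = 18, completes at 96
Sum of completion times = 333
Average completion time = 333/8 = 41.625

41.625
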